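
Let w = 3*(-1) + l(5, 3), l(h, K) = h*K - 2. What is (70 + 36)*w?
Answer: 1060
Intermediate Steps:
l(h, K) = -2 + K*h (l(h, K) = K*h - 2 = -2 + K*h)
w = 10 (w = 3*(-1) + (-2 + 3*5) = -3 + (-2 + 15) = -3 + 13 = 10)
(70 + 36)*w = (70 + 36)*10 = 106*10 = 1060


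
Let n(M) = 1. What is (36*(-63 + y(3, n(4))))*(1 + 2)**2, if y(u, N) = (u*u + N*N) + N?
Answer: -16848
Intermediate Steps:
y(u, N) = N + N**2 + u**2 (y(u, N) = (u**2 + N**2) + N = (N**2 + u**2) + N = N + N**2 + u**2)
(36*(-63 + y(3, n(4))))*(1 + 2)**2 = (36*(-63 + (1 + 1**2 + 3**2)))*(1 + 2)**2 = (36*(-63 + (1 + 1 + 9)))*3**2 = (36*(-63 + 11))*9 = (36*(-52))*9 = -1872*9 = -16848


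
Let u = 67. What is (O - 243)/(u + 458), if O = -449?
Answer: -692/525 ≈ -1.3181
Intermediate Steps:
(O - 243)/(u + 458) = (-449 - 243)/(67 + 458) = -692/525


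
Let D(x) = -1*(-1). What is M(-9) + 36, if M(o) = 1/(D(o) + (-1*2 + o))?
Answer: 359/10 ≈ 35.900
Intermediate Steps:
D(x) = 1
M(o) = 1/(-1 + o) (M(o) = 1/(1 + (-1*2 + o)) = 1/(1 + (-2 + o)) = 1/(-1 + o))
M(-9) + 36 = 1/(-1 - 9) + 36 = 1/(-10) + 36 = -⅒ + 36 = 359/10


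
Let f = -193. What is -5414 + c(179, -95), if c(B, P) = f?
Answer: -5607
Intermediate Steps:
c(B, P) = -193
-5414 + c(179, -95) = -5414 - 193 = -5607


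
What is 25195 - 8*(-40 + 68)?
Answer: 24971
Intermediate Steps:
25195 - 8*(-40 + 68) = 25195 - 8*28 = 25195 - 224 = 24971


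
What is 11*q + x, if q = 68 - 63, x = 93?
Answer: 148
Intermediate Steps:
q = 5
11*q + x = 11*5 + 93 = 55 + 93 = 148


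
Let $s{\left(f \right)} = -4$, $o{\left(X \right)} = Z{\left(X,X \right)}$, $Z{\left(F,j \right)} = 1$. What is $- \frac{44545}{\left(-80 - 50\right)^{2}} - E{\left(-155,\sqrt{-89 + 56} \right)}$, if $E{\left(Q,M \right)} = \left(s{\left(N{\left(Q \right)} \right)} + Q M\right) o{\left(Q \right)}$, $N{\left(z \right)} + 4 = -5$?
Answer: $\frac{4611}{3380} + 155 i \sqrt{33} \approx 1.3642 + 890.41 i$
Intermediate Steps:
$o{\left(X \right)} = 1$
$N{\left(z \right)} = -9$ ($N{\left(z \right)} = -4 - 5 = -9$)
$E{\left(Q,M \right)} = -4 + M Q$ ($E{\left(Q,M \right)} = \left(-4 + Q M\right) 1 = \left(-4 + M Q\right) 1 = -4 + M Q$)
$- \frac{44545}{\left(-80 - 50\right)^{2}} - E{\left(-155,\sqrt{-89 + 56} \right)} = - \frac{44545}{\left(-80 - 50\right)^{2}} - \left(-4 + \sqrt{-89 + 56} \left(-155\right)\right) = - \frac{44545}{\left(-130\right)^{2}} - \left(-4 + \sqrt{-33} \left(-155\right)\right) = - \frac{44545}{16900} - \left(-4 + i \sqrt{33} \left(-155\right)\right) = \left(-44545\right) \frac{1}{16900} - \left(-4 - 155 i \sqrt{33}\right) = - \frac{8909}{3380} + \left(4 + 155 i \sqrt{33}\right) = \frac{4611}{3380} + 155 i \sqrt{33}$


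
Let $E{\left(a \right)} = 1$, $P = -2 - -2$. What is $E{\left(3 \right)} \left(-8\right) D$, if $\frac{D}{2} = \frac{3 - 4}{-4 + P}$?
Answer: $-4$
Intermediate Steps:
$P = 0$ ($P = -2 + 2 = 0$)
$D = \frac{1}{2}$ ($D = 2 \frac{3 - 4}{-4 + 0} = 2 \left(- \frac{1}{-4}\right) = 2 \left(\left(-1\right) \left(- \frac{1}{4}\right)\right) = 2 \cdot \frac{1}{4} = \frac{1}{2} \approx 0.5$)
$E{\left(3 \right)} \left(-8\right) D = 1 \left(-8\right) \frac{1}{2} = \left(-8\right) \frac{1}{2} = -4$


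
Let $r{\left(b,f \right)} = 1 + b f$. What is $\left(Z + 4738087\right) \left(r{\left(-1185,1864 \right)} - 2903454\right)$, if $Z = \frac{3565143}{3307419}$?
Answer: $- \frac{8901548731499200292}{367491} \approx -2.4223 \cdot 10^{13}$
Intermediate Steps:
$Z = \frac{396127}{367491}$ ($Z = 3565143 \cdot \frac{1}{3307419} = \frac{396127}{367491} \approx 1.0779$)
$\left(Z + 4738087\right) \left(r{\left(-1185,1864 \right)} - 2903454\right) = \left(\frac{396127}{367491} + 4738087\right) \left(\left(1 - 2208840\right) - 2903454\right) = \frac{1741204725844 \left(\left(1 - 2208840\right) - 2903454\right)}{367491} = \frac{1741204725844 \left(-2208839 - 2903454\right)}{367491} = \frac{1741204725844}{367491} \left(-5112293\right) = - \frac{8901548731499200292}{367491}$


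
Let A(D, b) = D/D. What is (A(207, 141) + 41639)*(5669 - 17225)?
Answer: -481191840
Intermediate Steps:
A(D, b) = 1
(A(207, 141) + 41639)*(5669 - 17225) = (1 + 41639)*(5669 - 17225) = 41640*(-11556) = -481191840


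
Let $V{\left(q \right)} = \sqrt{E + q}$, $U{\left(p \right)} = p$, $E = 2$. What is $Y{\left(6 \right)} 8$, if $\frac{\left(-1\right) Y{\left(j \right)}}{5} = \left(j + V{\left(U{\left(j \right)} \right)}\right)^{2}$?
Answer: $-1760 - 960 \sqrt{2} \approx -3117.6$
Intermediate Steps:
$V{\left(q \right)} = \sqrt{2 + q}$
$Y{\left(j \right)} = - 5 \left(j + \sqrt{2 + j}\right)^{2}$
$Y{\left(6 \right)} 8 = - 5 \left(6 + \sqrt{2 + 6}\right)^{2} \cdot 8 = - 5 \left(6 + \sqrt{8}\right)^{2} \cdot 8 = - 5 \left(6 + 2 \sqrt{2}\right)^{2} \cdot 8 = - 40 \left(6 + 2 \sqrt{2}\right)^{2}$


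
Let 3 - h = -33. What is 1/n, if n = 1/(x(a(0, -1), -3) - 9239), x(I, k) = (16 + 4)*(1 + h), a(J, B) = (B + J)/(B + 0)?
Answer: -8499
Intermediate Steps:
h = 36 (h = 3 - 1*(-33) = 3 + 33 = 36)
a(J, B) = (B + J)/B
x(I, k) = 740 (x(I, k) = (16 + 4)*(1 + 36) = 20*37 = 740)
n = -1/8499 (n = 1/(740 - 9239) = 1/(-8499) = -1/8499 ≈ -0.00011766)
1/n = 1/(-1/8499) = -8499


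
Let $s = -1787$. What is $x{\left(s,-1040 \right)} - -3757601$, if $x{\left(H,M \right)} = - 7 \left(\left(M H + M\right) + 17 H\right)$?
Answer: $-9031826$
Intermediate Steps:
$x{\left(H,M \right)} = - 119 H - 7 M - 7 H M$ ($x{\left(H,M \right)} = - 7 \left(\left(H M + M\right) + 17 H\right) = - 7 \left(\left(M + H M\right) + 17 H\right) = - 7 \left(M + 17 H + H M\right) = - 119 H - 7 M - 7 H M$)
$x{\left(s,-1040 \right)} - -3757601 = \left(\left(-119\right) \left(-1787\right) - -7280 - \left(-12509\right) \left(-1040\right)\right) - -3757601 = \left(212653 + 7280 - 13009360\right) + 3757601 = -12789427 + 3757601 = -9031826$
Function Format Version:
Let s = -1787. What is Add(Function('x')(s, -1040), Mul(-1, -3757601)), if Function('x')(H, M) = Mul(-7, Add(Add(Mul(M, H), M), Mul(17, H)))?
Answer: -9031826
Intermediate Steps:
Function('x')(H, M) = Add(Mul(-119, H), Mul(-7, M), Mul(-7, H, M)) (Function('x')(H, M) = Mul(-7, Add(Add(Mul(H, M), M), Mul(17, H))) = Mul(-7, Add(Add(M, Mul(H, M)), Mul(17, H))) = Mul(-7, Add(M, Mul(17, H), Mul(H, M))) = Add(Mul(-119, H), Mul(-7, M), Mul(-7, H, M)))
Add(Function('x')(s, -1040), Mul(-1, -3757601)) = Add(Add(Mul(-119, -1787), Mul(-7, -1040), Mul(-7, -1787, -1040)), Mul(-1, -3757601)) = Add(Add(212653, 7280, -13009360), 3757601) = Add(-12789427, 3757601) = -9031826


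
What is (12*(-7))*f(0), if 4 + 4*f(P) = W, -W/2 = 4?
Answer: 252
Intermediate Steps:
W = -8 (W = -2*4 = -8)
f(P) = -3 (f(P) = -1 + (¼)*(-8) = -1 - 2 = -3)
(12*(-7))*f(0) = (12*(-7))*(-3) = -84*(-3) = 252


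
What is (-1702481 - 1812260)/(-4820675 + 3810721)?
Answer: 3514741/1009954 ≈ 3.4801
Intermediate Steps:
(-1702481 - 1812260)/(-4820675 + 3810721) = -3514741/(-1009954) = -3514741*(-1/1009954) = 3514741/1009954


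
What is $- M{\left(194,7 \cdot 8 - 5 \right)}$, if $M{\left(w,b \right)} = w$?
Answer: $-194$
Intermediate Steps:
$- M{\left(194,7 \cdot 8 - 5 \right)} = \left(-1\right) 194 = -194$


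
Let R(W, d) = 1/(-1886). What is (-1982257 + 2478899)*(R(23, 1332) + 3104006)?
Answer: 1453709701976115/943 ≈ 1.5416e+12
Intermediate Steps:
R(W, d) = -1/1886
(-1982257 + 2478899)*(R(23, 1332) + 3104006) = (-1982257 + 2478899)*(-1/1886 + 3104006) = 496642*(5854155315/1886) = 1453709701976115/943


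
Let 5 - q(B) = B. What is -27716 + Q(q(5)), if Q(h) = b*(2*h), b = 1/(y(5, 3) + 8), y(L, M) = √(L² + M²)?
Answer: -27716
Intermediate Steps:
q(B) = 5 - B
b = 1/(8 + √34) (b = 1/(√(5² + 3²) + 8) = 1/(√(25 + 9) + 8) = 1/(√34 + 8) = 1/(8 + √34) ≈ 0.072302)
Q(h) = 2*h*(4/15 - √34/30) (Q(h) = (4/15 - √34/30)*(2*h) = 2*h*(4/15 - √34/30))
-27716 + Q(q(5)) = -27716 + (8*(5 - 1*5)/15 - (5 - 1*5)*√34/15) = -27716 + (8*(5 - 5)/15 - (5 - 5)*√34/15) = -27716 + ((8/15)*0 - 1/15*0*√34) = -27716 + (0 + 0) = -27716 + 0 = -27716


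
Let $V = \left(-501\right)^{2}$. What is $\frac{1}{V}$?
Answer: $\frac{1}{251001} \approx 3.984 \cdot 10^{-6}$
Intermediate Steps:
$V = 251001$
$\frac{1}{V} = \frac{1}{251001}$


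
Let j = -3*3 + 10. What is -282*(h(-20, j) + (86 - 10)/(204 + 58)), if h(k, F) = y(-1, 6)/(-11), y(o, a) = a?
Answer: 103776/1441 ≈ 72.017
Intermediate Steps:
j = 1 (j = -9 + 10 = 1)
h(k, F) = -6/11 (h(k, F) = 6/(-11) = 6*(-1/11) = -6/11)
-282*(h(-20, j) + (86 - 10)/(204 + 58)) = -282*(-6/11 + (86 - 10)/(204 + 58)) = -282*(-6/11 + 76/262) = -282*(-6/11 + 76*(1/262)) = -282*(-6/11 + 38/131) = -282*(-368/1441) = 103776/1441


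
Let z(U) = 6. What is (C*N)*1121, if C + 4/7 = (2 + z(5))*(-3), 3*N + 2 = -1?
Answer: 192812/7 ≈ 27545.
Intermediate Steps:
N = -1 (N = -⅔ + (⅓)*(-1) = -⅔ - ⅓ = -1)
C = -172/7 (C = -4/7 + (2 + 6)*(-3) = -4/7 + 8*(-3) = -4/7 - 24 = -172/7 ≈ -24.571)
(C*N)*1121 = -172/7*(-1)*1121 = (172/7)*1121 = 192812/7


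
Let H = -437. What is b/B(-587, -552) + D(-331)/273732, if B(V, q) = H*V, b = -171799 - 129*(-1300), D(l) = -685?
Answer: -1297742983/70217458908 ≈ -0.018482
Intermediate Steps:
b = -4099 (b = -171799 - 1*(-167700) = -171799 + 167700 = -4099)
B(V, q) = -437*V
b/B(-587, -552) + D(-331)/273732 = -4099/((-437*(-587))) - 685/273732 = -4099/256519 - 685*1/273732 = -4099*1/256519 - 685/273732 = -4099/256519 - 685/273732 = -1297742983/70217458908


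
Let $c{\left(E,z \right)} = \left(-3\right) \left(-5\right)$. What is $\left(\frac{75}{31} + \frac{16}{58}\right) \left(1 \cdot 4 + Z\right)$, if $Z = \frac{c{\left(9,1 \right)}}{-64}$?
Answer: $\frac{583943}{57536} \approx 10.149$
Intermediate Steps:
$c{\left(E,z \right)} = 15$
$Z = - \frac{15}{64}$ ($Z = \frac{15}{-64} = 15 \left(- \frac{1}{64}\right) = - \frac{15}{64} \approx -0.23438$)
$\left(\frac{75}{31} + \frac{16}{58}\right) \left(1 \cdot 4 + Z\right) = \left(\frac{75}{31} + \frac{16}{58}\right) \left(1 \cdot 4 - \frac{15}{64}\right) = \left(75 \cdot \frac{1}{31} + 16 \cdot \frac{1}{58}\right) \left(4 - \frac{15}{64}\right) = \left(\frac{75}{31} + \frac{8}{29}\right) \frac{241}{64} = \frac{2423}{899} \cdot \frac{241}{64} = \frac{583943}{57536}$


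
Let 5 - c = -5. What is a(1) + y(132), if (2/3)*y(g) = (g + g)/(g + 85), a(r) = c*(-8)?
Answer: -16964/217 ≈ -78.175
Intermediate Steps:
c = 10 (c = 5 - 1*(-5) = 5 + 5 = 10)
a(r) = -80 (a(r) = 10*(-8) = -80)
y(g) = 3*g/(85 + g) (y(g) = 3*((g + g)/(g + 85))/2 = 3*((2*g)/(85 + g))/2 = 3*(2*g/(85 + g))/2 = 3*g/(85 + g))
a(1) + y(132) = -80 + 3*132/(85 + 132) = -80 + 3*132/217 = -80 + 3*132*(1/217) = -80 + 396/217 = -16964/217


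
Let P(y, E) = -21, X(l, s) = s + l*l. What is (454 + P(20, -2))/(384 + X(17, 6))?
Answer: 433/679 ≈ 0.63770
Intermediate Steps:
X(l, s) = s + l**2
(454 + P(20, -2))/(384 + X(17, 6)) = (454 - 21)/(384 + (6 + 17**2)) = 433/(384 + (6 + 289)) = 433/(384 + 295) = 433/679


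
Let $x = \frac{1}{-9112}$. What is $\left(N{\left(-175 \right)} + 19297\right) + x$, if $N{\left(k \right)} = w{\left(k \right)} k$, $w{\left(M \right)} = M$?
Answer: $\frac{454889263}{9112} \approx 49922.0$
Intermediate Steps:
$N{\left(k \right)} = k^{2}$ ($N{\left(k \right)} = k k = k^{2}$)
$x = - \frac{1}{9112} \approx -0.00010975$
$\left(N{\left(-175 \right)} + 19297\right) + x = \left(\left(-175\right)^{2} + 19297\right) - \frac{1}{9112} = \left(30625 + 19297\right) - \frac{1}{9112} = 49922 - \frac{1}{9112} = \frac{454889263}{9112}$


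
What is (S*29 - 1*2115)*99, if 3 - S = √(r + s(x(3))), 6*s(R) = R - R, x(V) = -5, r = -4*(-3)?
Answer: -200772 - 5742*√3 ≈ -2.1072e+5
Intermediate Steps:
r = 12
s(R) = 0 (s(R) = (R - R)/6 = (⅙)*0 = 0)
S = 3 - 2*√3 (S = 3 - √(12 + 0) = 3 - √12 = 3 - 2*√3 ≈ -0.46410)
(S*29 - 1*2115)*99 = ((3 - 2*√3)*29 - 1*2115)*99 = ((87 - 58*√3) - 2115)*99 = (-2028 - 58*√3)*99 = -200772 - 5742*√3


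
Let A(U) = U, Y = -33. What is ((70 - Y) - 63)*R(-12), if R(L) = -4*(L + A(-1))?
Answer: 2080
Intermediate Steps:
R(L) = 4 - 4*L (R(L) = -4*(L - 1) = -4*(-1 + L) = 4 - 4*L)
((70 - Y) - 63)*R(-12) = ((70 - 1*(-33)) - 63)*(4 - 4*(-12)) = ((70 + 33) - 63)*(4 + 48) = (103 - 63)*52 = 40*52 = 2080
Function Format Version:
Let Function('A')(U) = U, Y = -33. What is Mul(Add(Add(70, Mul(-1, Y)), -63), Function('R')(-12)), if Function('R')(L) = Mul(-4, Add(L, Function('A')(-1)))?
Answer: 2080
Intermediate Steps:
Function('R')(L) = Add(4, Mul(-4, L)) (Function('R')(L) = Mul(-4, Add(L, -1)) = Mul(-4, Add(-1, L)) = Add(4, Mul(-4, L)))
Mul(Add(Add(70, Mul(-1, Y)), -63), Function('R')(-12)) = Mul(Add(Add(70, Mul(-1, -33)), -63), Add(4, Mul(-4, -12))) = Mul(Add(Add(70, 33), -63), Add(4, 48)) = Mul(Add(103, -63), 52) = Mul(40, 52) = 2080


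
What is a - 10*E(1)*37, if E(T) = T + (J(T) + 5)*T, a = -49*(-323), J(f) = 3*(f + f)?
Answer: 11387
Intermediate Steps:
J(f) = 6*f (J(f) = 3*(2*f) = 6*f)
a = 15827
E(T) = T + T*(5 + 6*T) (E(T) = T + (6*T + 5)*T = T + (5 + 6*T)*T = T + T*(5 + 6*T))
a - 10*E(1)*37 = 15827 - 60*(1 + 1)*37 = 15827 - 60*2*37 = 15827 - 10*12*37 = 15827 - 120*37 = 15827 - 4440 = 11387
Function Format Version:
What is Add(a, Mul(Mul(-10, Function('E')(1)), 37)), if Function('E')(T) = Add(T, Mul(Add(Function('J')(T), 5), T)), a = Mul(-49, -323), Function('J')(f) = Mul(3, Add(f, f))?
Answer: 11387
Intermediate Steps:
Function('J')(f) = Mul(6, f) (Function('J')(f) = Mul(3, Mul(2, f)) = Mul(6, f))
a = 15827
Function('E')(T) = Add(T, Mul(T, Add(5, Mul(6, T)))) (Function('E')(T) = Add(T, Mul(Add(Mul(6, T), 5), T)) = Add(T, Mul(Add(5, Mul(6, T)), T)) = Add(T, Mul(T, Add(5, Mul(6, T)))))
Add(a, Mul(Mul(-10, Function('E')(1)), 37)) = Add(15827, Mul(Mul(-10, Mul(6, 1, Add(1, 1))), 37)) = Add(15827, Mul(Mul(-10, Mul(6, 1, 2)), 37)) = Add(15827, Mul(Mul(-10, 12), 37)) = Add(15827, Mul(-120, 37)) = Add(15827, -4440) = 11387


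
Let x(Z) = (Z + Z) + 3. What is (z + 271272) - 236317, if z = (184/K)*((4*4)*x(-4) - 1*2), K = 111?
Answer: 3864917/111 ≈ 34819.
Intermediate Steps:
x(Z) = 3 + 2*Z (x(Z) = 2*Z + 3 = 3 + 2*Z)
z = -15088/111 (z = (184/111)*((4*4)*(3 + 2*(-4)) - 1*2) = (184*(1/111))*(16*(3 - 8) - 2) = 184*(16*(-5) - 2)/111 = 184*(-80 - 2)/111 = (184/111)*(-82) = -15088/111 ≈ -135.93)
(z + 271272) - 236317 = (-15088/111 + 271272) - 236317 = 30096104/111 - 236317 = 3864917/111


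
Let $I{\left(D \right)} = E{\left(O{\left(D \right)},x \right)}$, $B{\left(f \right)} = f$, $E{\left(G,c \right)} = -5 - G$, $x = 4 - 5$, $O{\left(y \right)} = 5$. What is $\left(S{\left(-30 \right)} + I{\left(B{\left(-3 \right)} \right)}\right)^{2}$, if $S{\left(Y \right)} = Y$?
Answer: $1600$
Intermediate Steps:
$x = -1$
$I{\left(D \right)} = -10$ ($I{\left(D \right)} = -5 - 5 = -10$)
$\left(S{\left(-30 \right)} + I{\left(B{\left(-3 \right)} \right)}\right)^{2} = \left(-30 - 10\right)^{2} = \left(-40\right)^{2} = 1600$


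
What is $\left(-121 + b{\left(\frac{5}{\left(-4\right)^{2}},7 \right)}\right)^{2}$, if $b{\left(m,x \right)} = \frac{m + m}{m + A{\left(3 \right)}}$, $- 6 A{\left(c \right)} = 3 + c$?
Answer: $\frac{1798281}{121} \approx 14862.0$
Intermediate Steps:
$A{\left(c \right)} = - \frac{1}{2} - \frac{c}{6}$ ($A{\left(c \right)} = - \frac{3 + c}{6} = - \frac{1}{2} - \frac{c}{6}$)
$b{\left(m,x \right)} = \frac{2 m}{-1 + m}$ ($b{\left(m,x \right)} = \frac{m + m}{m - 1} = \frac{2 m}{m - 1} = \frac{2 m}{-1 + m}$)
$\left(-121 + b{\left(\frac{5}{\left(-4\right)^{2}},7 \right)}\right)^{2} = \left(-121 + \frac{2 \frac{5}{\left(-4\right)^{2}}}{-1 + \frac{5}{\left(-4\right)^{2}}}\right)^{2} = \left(-121 + \frac{2 \cdot \frac{5}{16}}{-1 + \frac{5}{16}}\right)^{2} = \left(-121 + \frac{2 \cdot 5 \cdot \frac{1}{16}}{-1 + 5 \cdot \frac{1}{16}}\right)^{2} = \left(-121 + 2 \cdot \frac{5}{16} \frac{1}{-1 + \frac{5}{16}}\right)^{2} = \left(-121 + 2 \cdot \frac{5}{16} \frac{1}{- \frac{11}{16}}\right)^{2} = \left(-121 + 2 \cdot \frac{5}{16} \left(- \frac{16}{11}\right)\right)^{2} = \left(-121 - \frac{10}{11}\right)^{2} = \left(- \frac{1341}{11}\right)^{2} = \frac{1798281}{121}$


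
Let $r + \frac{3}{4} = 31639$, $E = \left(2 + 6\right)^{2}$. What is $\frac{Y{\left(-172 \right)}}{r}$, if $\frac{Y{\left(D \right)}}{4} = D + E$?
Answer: $- \frac{1728}{126553} \approx -0.013654$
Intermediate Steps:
$E = 64$ ($E = 8^{2} = 64$)
$r = \frac{126553}{4}$ ($r = - \frac{3}{4} + 31639 = \frac{126553}{4} \approx 31638.0$)
$Y{\left(D \right)} = 256 + 4 D$ ($Y{\left(D \right)} = 4 \left(D + 64\right) = 4 \left(64 + D\right) = 256 + 4 D$)
$\frac{Y{\left(-172 \right)}}{r} = \frac{256 + 4 \left(-172\right)}{\frac{126553}{4}} = \left(256 - 688\right) \frac{4}{126553} = \left(-432\right) \frac{4}{126553} = - \frac{1728}{126553}$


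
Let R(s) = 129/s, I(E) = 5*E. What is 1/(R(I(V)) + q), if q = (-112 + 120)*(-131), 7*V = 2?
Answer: -10/9577 ≈ -0.0010442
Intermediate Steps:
V = 2/7 (V = (⅐)*2 = 2/7 ≈ 0.28571)
q = -1048 (q = 8*(-131) = -1048)
1/(R(I(V)) + q) = 1/(129/((5*(2/7))) - 1048) = 1/(129/(10/7) - 1048) = 1/(129*(7/10) - 1048) = 1/(903/10 - 1048) = 1/(-9577/10) = -10/9577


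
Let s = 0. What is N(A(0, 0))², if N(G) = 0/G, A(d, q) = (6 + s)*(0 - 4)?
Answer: 0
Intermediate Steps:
A(d, q) = -24 (A(d, q) = (6 + 0)*(0 - 4) = 6*(-4) = -24)
N(G) = 0
N(A(0, 0))² = 0² = 0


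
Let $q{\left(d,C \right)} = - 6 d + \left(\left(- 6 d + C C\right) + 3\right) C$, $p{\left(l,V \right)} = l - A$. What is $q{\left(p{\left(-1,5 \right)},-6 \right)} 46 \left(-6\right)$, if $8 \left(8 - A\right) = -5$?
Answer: $144279$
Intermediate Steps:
$A = \frac{69}{8}$ ($A = 8 - - \frac{5}{8} = 8 + \frac{5}{8} = \frac{69}{8} \approx 8.625$)
$p{\left(l,V \right)} = - \frac{69}{8} + l$ ($p{\left(l,V \right)} = l - \frac{69}{8} = - \frac{69}{8} + l$)
$q{\left(d,C \right)} = - 6 d + C \left(3 + C^{2} - 6 d\right)$ ($q{\left(d,C \right)} = - 6 d + \left(\left(- 6 d + C^{2}\right) + 3\right) C = - 6 d + \left(\left(C^{2} - 6 d\right) + 3\right) C = - 6 d + \left(3 + C^{2} - 6 d\right) C = - 6 d + C \left(3 + C^{2} - 6 d\right)$)
$q{\left(p{\left(-1,5 \right)},-6 \right)} 46 \left(-6\right) = \left(\left(-6\right)^{3} - 6 \left(- \frac{69}{8} - 1\right) + 3 \left(-6\right) - - 36 \left(- \frac{69}{8} - 1\right)\right) 46 \left(-6\right) = \left(-216 - - \frac{231}{4} - 18 - \left(-36\right) \left(- \frac{77}{8}\right)\right) 46 \left(-6\right) = \left(-216 + \frac{231}{4} - 18 - \frac{693}{2}\right) 46 \left(-6\right) = \left(- \frac{2091}{4}\right) 46 \left(-6\right) = \left(- \frac{48093}{2}\right) \left(-6\right) = 144279$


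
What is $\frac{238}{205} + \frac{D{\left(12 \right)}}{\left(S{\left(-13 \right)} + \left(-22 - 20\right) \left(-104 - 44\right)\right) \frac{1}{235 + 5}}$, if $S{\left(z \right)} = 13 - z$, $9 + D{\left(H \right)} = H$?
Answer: $\frac{816598}{639805} \approx 1.2763$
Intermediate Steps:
$D{\left(H \right)} = -9 + H$
$\frac{238}{205} + \frac{D{\left(12 \right)}}{\left(S{\left(-13 \right)} + \left(-22 - 20\right) \left(-104 - 44\right)\right) \frac{1}{235 + 5}} = \frac{238}{205} + \frac{-9 + 12}{\left(\left(13 - -13\right) + \left(-22 - 20\right) \left(-104 - 44\right)\right) \frac{1}{235 + 5}} = 238 \cdot \frac{1}{205} + \frac{3}{\left(\left(13 + 13\right) - -6216\right) \frac{1}{240}} = \frac{238}{205} + \frac{3}{\left(26 + 6216\right) \frac{1}{240}} = \frac{238}{205} + \frac{3}{6242 \cdot \frac{1}{240}} = \frac{238}{205} + \frac{3}{\frac{3121}{120}} = \frac{238}{205} + 3 \cdot \frac{120}{3121} = \frac{238}{205} + \frac{360}{3121} = \frac{816598}{639805}$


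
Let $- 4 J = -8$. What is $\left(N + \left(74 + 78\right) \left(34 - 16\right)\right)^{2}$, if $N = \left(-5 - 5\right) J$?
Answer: $7376656$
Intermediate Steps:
$J = 2$ ($J = \left(- \frac{1}{4}\right) \left(-8\right) = 2$)
$N = -20$ ($N = \left(-5 - 5\right) 2 = \left(-10\right) 2 = -20$)
$\left(N + \left(74 + 78\right) \left(34 - 16\right)\right)^{2} = \left(-20 + \left(74 + 78\right) \left(34 - 16\right)\right)^{2} = \left(-20 + 152 \cdot 18\right)^{2} = \left(-20 + 2736\right)^{2} = 2716^{2} = 7376656$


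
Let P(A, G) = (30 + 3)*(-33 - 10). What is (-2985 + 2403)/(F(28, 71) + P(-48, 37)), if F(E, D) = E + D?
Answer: 97/220 ≈ 0.44091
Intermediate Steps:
F(E, D) = D + E
P(A, G) = -1419 (P(A, G) = 33*(-43) = -1419)
(-2985 + 2403)/(F(28, 71) + P(-48, 37)) = (-2985 + 2403)/((71 + 28) - 1419) = -582/(99 - 1419) = -582/(-1320) = -582*(-1/1320) = 97/220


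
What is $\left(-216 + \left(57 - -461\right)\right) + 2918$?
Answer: $3220$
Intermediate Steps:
$\left(-216 + \left(57 - -461\right)\right) + 2918 = \left(-216 + \left(57 + 461\right)\right) + 2918 = \left(-216 + 518\right) + 2918 = 302 + 2918 = 3220$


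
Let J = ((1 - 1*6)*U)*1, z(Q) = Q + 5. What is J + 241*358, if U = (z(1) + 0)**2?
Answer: 86098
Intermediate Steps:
z(Q) = 5 + Q
U = 36 (U = ((5 + 1) + 0)**2 = (6 + 0)**2 = 6**2 = 36)
J = -180 (J = ((1 - 1*6)*36)*1 = ((1 - 6)*36)*1 = -5*36*1 = -180*1 = -180)
J + 241*358 = -180 + 241*358 = -180 + 86278 = 86098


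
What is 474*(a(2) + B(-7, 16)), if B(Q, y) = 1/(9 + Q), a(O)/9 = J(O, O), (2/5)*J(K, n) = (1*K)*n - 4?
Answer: 237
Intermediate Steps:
J(K, n) = -10 + 5*K*n/2 (J(K, n) = 5*((1*K)*n - 4)/2 = 5*(K*n - 4)/2 = 5*(-4 + K*n)/2 = -10 + 5*K*n/2)
a(O) = -90 + 45*O**2/2 (a(O) = 9*(-10 + 5*O*O/2) = 9*(-10 + 5*O**2/2) = -90 + 45*O**2/2)
474*(a(2) + B(-7, 16)) = 474*((-90 + (45/2)*2**2) + 1/(9 - 7)) = 474*((-90 + (45/2)*4) + 1/2) = 474*((-90 + 90) + 1/2) = 474*(0 + 1/2) = 474*(1/2) = 237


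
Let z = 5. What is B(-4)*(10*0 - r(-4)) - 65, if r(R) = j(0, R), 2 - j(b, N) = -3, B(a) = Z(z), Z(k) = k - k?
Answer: -65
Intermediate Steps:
Z(k) = 0
B(a) = 0
j(b, N) = 5 (j(b, N) = 2 - 1*(-3) = 2 + 3 = 5)
r(R) = 5
B(-4)*(10*0 - r(-4)) - 65 = 0*(10*0 - 1*5) - 65 = 0*(0 - 5) - 65 = 0*(-5) - 65 = 0 - 65 = -65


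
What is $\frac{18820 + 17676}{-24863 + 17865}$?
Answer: $- \frac{18248}{3499} \approx -5.2152$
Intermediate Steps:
$\frac{18820 + 17676}{-24863 + 17865} = \frac{36496}{-6998} = 36496 \left(- \frac{1}{6998}\right) = - \frac{18248}{3499}$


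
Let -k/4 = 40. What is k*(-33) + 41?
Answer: 5321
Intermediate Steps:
k = -160 (k = -4*40 = -160)
k*(-33) + 41 = -160*(-33) + 41 = 5280 + 41 = 5321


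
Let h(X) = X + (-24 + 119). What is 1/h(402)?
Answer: 1/497 ≈ 0.0020121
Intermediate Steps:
h(X) = 95 + X (h(X) = X + 95 = 95 + X)
1/h(402) = 1/(95 + 402) = 1/497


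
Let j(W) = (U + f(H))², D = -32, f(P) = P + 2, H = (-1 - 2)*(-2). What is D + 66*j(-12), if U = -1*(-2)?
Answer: 6568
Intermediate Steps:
H = 6 (H = -3*(-2) = 6)
f(P) = 2 + P
U = 2
j(W) = 100 (j(W) = (2 + (2 + 6))² = (2 + 8)² = 10² = 100)
D + 66*j(-12) = -32 + 66*100 = -32 + 6600 = 6568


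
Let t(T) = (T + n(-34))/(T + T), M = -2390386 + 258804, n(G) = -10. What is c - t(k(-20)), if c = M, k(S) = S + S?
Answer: -17052661/8 ≈ -2.1316e+6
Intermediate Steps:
k(S) = 2*S
M = -2131582
c = -2131582
t(T) = (-10 + T)/(2*T) (t(T) = (T - 10)/(T + T) = (-10 + T)/((2*T)) = (-10 + T)*(1/(2*T)) = (-10 + T)/(2*T))
c - t(k(-20)) = -2131582 - (-10 + 2*(-20))/(2*(2*(-20))) = -2131582 - (-10 - 40)/(2*(-40)) = -2131582 - (-1)*(-50)/(2*40) = -2131582 - 1*5/8 = -2131582 - 5/8 = -17052661/8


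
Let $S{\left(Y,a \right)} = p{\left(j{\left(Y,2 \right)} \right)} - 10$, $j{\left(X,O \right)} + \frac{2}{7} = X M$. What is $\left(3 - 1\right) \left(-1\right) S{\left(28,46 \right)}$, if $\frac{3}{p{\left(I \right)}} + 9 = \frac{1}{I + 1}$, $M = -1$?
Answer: $\frac{17833}{863} \approx 20.664$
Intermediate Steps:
$j{\left(X,O \right)} = - \frac{2}{7} - X$ ($j{\left(X,O \right)} = - \frac{2}{7} + X \left(-1\right) = - \frac{2}{7} - X$)
$p{\left(I \right)} = \frac{3}{-9 + \frac{1}{1 + I}}$ ($p{\left(I \right)} = \frac{3}{-9 + \frac{1}{I + 1}} = \frac{3}{-9 + \frac{1}{1 + I}}$)
$S{\left(Y,a \right)} = -10 + \frac{3 \left(- \frac{5}{7} + Y\right)}{\frac{38}{7} - 9 Y}$ ($S{\left(Y,a \right)} = \frac{3 \left(-1 - \left(- \frac{2}{7} - Y\right)\right)}{8 + 9 \left(- \frac{2}{7} - Y\right)} - 10 = \frac{3 \left(-1 + \left(\frac{2}{7} + Y\right)\right)}{8 - \left(\frac{18}{7} + 9 Y\right)} - 10 = \frac{3 \left(- \frac{5}{7} + Y\right)}{\frac{38}{7} - 9 Y} - 10 = -10 + \frac{3 \left(- \frac{5}{7} + Y\right)}{\frac{38}{7} - 9 Y}$)
$\left(3 - 1\right) \left(-1\right) S{\left(28,46 \right)} = \left(3 - 1\right) \left(-1\right) \frac{395 - 18228}{-38 + 63 \cdot 28} = 2 \left(-1\right) \frac{395 - 18228}{-38 + 1764} = - 2 \cdot \frac{1}{1726} \left(-17833\right) = \left(-2\right) \left(- \frac{17833}{1726}\right) = \frac{17833}{863}$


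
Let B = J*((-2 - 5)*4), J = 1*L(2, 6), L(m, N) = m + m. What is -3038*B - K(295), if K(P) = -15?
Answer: 340271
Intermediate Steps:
L(m, N) = 2*m
J = 4 (J = 1*(2*2) = 1*4 = 4)
B = -112 (B = 4*((-2 - 5)*4) = 4*(-7*4) = 4*(-28) = -112)
-3038*B - K(295) = -3038*(-112) - 1*(-15) = 340256 + 15 = 340271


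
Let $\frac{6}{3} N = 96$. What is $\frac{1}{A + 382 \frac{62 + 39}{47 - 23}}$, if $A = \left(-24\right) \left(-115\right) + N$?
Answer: $\frac{12}{52987} \approx 0.00022647$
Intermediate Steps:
$N = 48$ ($N = \frac{1}{2} \cdot 96 = 48$)
$A = 2808$ ($A = \left(-24\right) \left(-115\right) + 48 = 2760 + 48 = 2808$)
$\frac{1}{A + 382 \frac{62 + 39}{47 - 23}} = \frac{1}{2808 + 382 \frac{62 + 39}{47 - 23}} = \frac{1}{2808 + 382 \cdot \frac{101}{24}} = \frac{1}{2808 + \frac{19291}{12}} = \frac{1}{\frac{52987}{12}} = \frac{12}{52987}$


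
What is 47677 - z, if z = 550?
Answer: 47127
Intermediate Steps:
47677 - z = 47677 - 1*550 = 47677 - 550 = 47127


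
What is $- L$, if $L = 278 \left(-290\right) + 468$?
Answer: $80152$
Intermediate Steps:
$L = -80152$ ($L = -80620 + 468 = -80152$)
$- L = \left(-1\right) \left(-80152\right) = 80152$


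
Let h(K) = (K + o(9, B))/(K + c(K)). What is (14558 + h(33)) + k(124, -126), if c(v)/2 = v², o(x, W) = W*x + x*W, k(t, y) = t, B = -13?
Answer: 161501/11 ≈ 14682.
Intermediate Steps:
o(x, W) = 2*W*x (o(x, W) = W*x + W*x = 2*W*x)
c(v) = 2*v²
h(K) = (-234 + K)/(K + 2*K²) (h(K) = (K + 2*(-13)*9)/(K + 2*K²) = (K - 234)/(K + 2*K²) = (-234 + K)/(K + 2*K²))
(14558 + h(33)) + k(124, -126) = (14558 + (-234 + 33)/(33*(1 + 2*33))) + 124 = (14558 + (1/33)*(-201)/(1 + 66)) + 124 = (14558 + (1/33)*(-201)/67) + 124 = (14558 + (1/33)*(1/67)*(-201)) + 124 = (14558 - 1/11) + 124 = 160137/11 + 124 = 161501/11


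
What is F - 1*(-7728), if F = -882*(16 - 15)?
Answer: 6846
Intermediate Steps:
F = -882 (F = -882*1 = -882)
F - 1*(-7728) = -882 - 1*(-7728) = -882 + 7728 = 6846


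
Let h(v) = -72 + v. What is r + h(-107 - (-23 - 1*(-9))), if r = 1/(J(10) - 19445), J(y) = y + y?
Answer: -3205126/19425 ≈ -165.00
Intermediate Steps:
J(y) = 2*y
r = -1/19425 (r = 1/(2*10 - 19445) = 1/(20 - 19445) = 1/(-19425) = -1/19425 ≈ -5.1480e-5)
r + h(-107 - (-23 - 1*(-9))) = -1/19425 + (-72 + (-107 - (-23 - 1*(-9)))) = -1/19425 + (-72 + (-107 - (-23 + 9))) = -1/19425 + (-72 + (-107 - 1*(-14))) = -1/19425 + (-72 + (-107 + 14)) = -1/19425 + (-72 - 93) = -1/19425 - 165 = -3205126/19425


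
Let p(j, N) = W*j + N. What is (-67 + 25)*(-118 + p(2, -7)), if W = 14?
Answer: 4074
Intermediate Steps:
p(j, N) = N + 14*j (p(j, N) = 14*j + N = N + 14*j)
(-67 + 25)*(-118 + p(2, -7)) = (-67 + 25)*(-118 + (-7 + 14*2)) = -42*(-118 + (-7 + 28)) = -42*(-118 + 21) = -42*(-97) = 4074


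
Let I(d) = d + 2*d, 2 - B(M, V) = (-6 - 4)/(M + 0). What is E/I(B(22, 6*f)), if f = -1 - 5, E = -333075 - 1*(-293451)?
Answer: -145288/27 ≈ -5381.0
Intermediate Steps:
E = -39624 (E = -333075 + 293451 = -39624)
f = -6
B(M, V) = 2 + 10/M (B(M, V) = 2 - (-6 - 4)/(M + 0) = 2 - (-10)/M = 2 + 10/M)
I(d) = 3*d
E/I(B(22, 6*f)) = -39624*1/(3*(2 + 10/22)) = -39624*1/(3*(2 + 10*(1/22))) = -39624*1/(3*(2 + 5/11)) = -39624/(3*(27/11)) = -39624/81/11 = -39624*11/81 = -145288/27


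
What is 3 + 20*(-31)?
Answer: -617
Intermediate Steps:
3 + 20*(-31) = 3 - 620 = -617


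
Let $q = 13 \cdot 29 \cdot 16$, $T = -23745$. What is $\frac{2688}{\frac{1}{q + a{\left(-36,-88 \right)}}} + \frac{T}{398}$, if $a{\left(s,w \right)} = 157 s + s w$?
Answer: $\frac{3795711807}{398} \approx 9.537 \cdot 10^{6}$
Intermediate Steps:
$q = 6032$ ($q = 377 \cdot 16 = 6032$)
$\frac{2688}{\frac{1}{q + a{\left(-36,-88 \right)}}} + \frac{T}{398} = \frac{2688}{\frac{1}{6032 - 36 \left(157 - 88\right)}} - \frac{23745}{398} = \frac{2688}{\frac{1}{6032 - 2484}} - \frac{23745}{398} = \frac{2688}{\frac{1}{3548}} - \frac{23745}{398} = 2688 \frac{1}{\frac{1}{3548}} - \frac{23745}{398} = 2688 \cdot 3548 - \frac{23745}{398} = 9537024 - \frac{23745}{398} = \frac{3795711807}{398}$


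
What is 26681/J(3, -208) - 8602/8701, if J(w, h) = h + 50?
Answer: -21228227/124978 ≈ -169.86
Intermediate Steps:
J(w, h) = 50 + h
26681/J(3, -208) - 8602/8701 = 26681/(50 - 208) - 8602/8701 = 26681/(-158) - 8602*1/8701 = 26681*(-1/158) - 782/791 = -26681/158 - 782/791 = -21228227/124978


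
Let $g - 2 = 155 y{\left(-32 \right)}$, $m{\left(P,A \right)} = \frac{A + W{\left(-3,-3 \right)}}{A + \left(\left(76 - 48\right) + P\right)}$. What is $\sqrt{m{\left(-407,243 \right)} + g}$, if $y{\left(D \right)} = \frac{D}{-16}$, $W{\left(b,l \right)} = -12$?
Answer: $\frac{9 \sqrt{17714}}{68} \approx 17.615$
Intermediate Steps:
$y{\left(D \right)} = - \frac{D}{16}$ ($y{\left(D \right)} = D \left(- \frac{1}{16}\right) = - \frac{D}{16}$)
$m{\left(P,A \right)} = \frac{-12 + A}{28 + A + P}$ ($m{\left(P,A \right)} = \frac{A - 12}{A + \left(\left(76 - 48\right) + P\right)} = \frac{-12 + A}{A + \left(28 + P\right)} = \frac{-12 + A}{28 + A + P}$)
$g = 312$ ($g = 2 + 155 \left(\left(- \frac{1}{16}\right) \left(-32\right)\right) = 2 + 155 \cdot 2 = 2 + 310 = 312$)
$\sqrt{m{\left(-407,243 \right)} + g} = \sqrt{\frac{-12 + 243}{28 + 243 - 407} + 312} = \sqrt{\frac{1}{-136} \cdot 231 + 312} = \sqrt{\left(- \frac{1}{136}\right) 231 + 312} = \sqrt{- \frac{231}{136} + 312} = \sqrt{\frac{42201}{136}} = \frac{9 \sqrt{17714}}{68}$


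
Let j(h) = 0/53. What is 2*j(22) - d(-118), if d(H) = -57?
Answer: 57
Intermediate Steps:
j(h) = 0 (j(h) = 0*(1/53) = 0)
2*j(22) - d(-118) = 2*0 - 1*(-57) = 0 + 57 = 57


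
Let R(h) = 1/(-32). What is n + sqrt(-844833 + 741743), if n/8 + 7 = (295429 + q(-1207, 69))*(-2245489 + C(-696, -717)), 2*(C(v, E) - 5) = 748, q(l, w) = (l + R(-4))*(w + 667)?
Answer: 10649831952424 + 13*I*sqrt(610) ≈ 1.065e+13 + 321.08*I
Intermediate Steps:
R(h) = -1/32
q(l, w) = (667 + w)*(-1/32 + l) (q(l, w) = (l - 1/32)*(w + 667) = (-1/32 + l)*(667 + w) = (667 + w)*(-1/32 + l))
C(v, E) = 379 (C(v, E) = 5 + (1/2)*748 = 5 + 374 = 379)
n = 10649831952424 (n = -56 + 8*((295429 + (-667/32 + 667*(-1207) - 1/32*69 - 1207*69))*(-2245489 + 379)) = -56 + 8*((295429 + (-667/32 - 805069 - 69/32 - 83283))*(-2245110)) = -56 + 8*((295429 - 888375)*(-2245110)) = -56 + 8*(-592946*(-2245110)) = -56 + 8*1331228994060 = -56 + 10649831952480 = 10649831952424)
n + sqrt(-844833 + 741743) = 10649831952424 + sqrt(-844833 + 741743) = 10649831952424 + sqrt(-103090) = 10649831952424 + 13*I*sqrt(610)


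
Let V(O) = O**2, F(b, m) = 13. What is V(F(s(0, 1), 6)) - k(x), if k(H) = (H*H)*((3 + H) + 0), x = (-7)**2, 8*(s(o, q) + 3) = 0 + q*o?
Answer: -124683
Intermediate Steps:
s(o, q) = -3 + o*q/8 (s(o, q) = -3 + (0 + q*o)/8 = -3 + (0 + o*q)/8 = -3 + (o*q)/8 = -3 + o*q/8)
x = 49
k(H) = H**2*(3 + H)
V(F(s(0, 1), 6)) - k(x) = 13**2 - 49**2*(3 + 49) = 169 - 2401*52 = 169 - 1*124852 = 169 - 124852 = -124683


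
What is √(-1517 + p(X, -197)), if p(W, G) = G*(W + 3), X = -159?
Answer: √29215 ≈ 170.92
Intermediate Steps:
p(W, G) = G*(3 + W)
√(-1517 + p(X, -197)) = √(-1517 - 197*(3 - 159)) = √(-1517 - 197*(-156)) = √(-1517 + 30732) = √29215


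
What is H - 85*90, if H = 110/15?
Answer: -22928/3 ≈ -7642.7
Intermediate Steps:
H = 22/3 (H = 110*(1/15) = 22/3 ≈ 7.3333)
H - 85*90 = 22/3 - 85*90 = 22/3 - 7650 = -22928/3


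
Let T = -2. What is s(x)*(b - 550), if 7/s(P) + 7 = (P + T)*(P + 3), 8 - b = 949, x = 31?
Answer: -10437/979 ≈ -10.661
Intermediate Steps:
b = -941 (b = 8 - 1*949 = 8 - 949 = -941)
s(P) = 7/(-7 + (-2 + P)*(3 + P)) (s(P) = 7/(-7 + (P - 2)*(P + 3)) = 7/(-7 + (-2 + P)*(3 + P)))
s(x)*(b - 550) = (7/(-13 + 31 + 31²))*(-941 - 550) = (7/(-13 + 31 + 961))*(-1491) = (7/979)*(-1491) = -10437/979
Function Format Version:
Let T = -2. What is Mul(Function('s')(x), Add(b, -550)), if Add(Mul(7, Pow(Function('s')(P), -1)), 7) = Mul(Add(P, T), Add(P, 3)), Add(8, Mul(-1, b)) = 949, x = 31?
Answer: Rational(-10437, 979) ≈ -10.661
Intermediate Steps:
b = -941 (b = Add(8, Mul(-1, 949)) = Add(8, -949) = -941)
Function('s')(P) = Mul(7, Pow(Add(-7, Mul(Add(-2, P), Add(3, P))), -1)) (Function('s')(P) = Mul(7, Pow(Add(-7, Mul(Add(P, -2), Add(P, 3))), -1)) = Mul(7, Pow(Add(-7, Mul(Add(-2, P), Add(3, P))), -1)))
Mul(Function('s')(x), Add(b, -550)) = Mul(Mul(7, Pow(Add(-13, 31, Pow(31, 2)), -1)), Add(-941, -550)) = Mul(Mul(7, Pow(Add(-13, 31, 961), -1)), -1491) = Mul(Mul(7, Pow(979, -1)), -1491) = Mul(Mul(7, Rational(1, 979)), -1491) = Mul(Rational(7, 979), -1491) = Rational(-10437, 979)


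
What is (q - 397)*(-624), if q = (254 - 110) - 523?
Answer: 484224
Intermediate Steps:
q = -379 (q = 144 - 523 = -379)
(q - 397)*(-624) = (-379 - 397)*(-624) = -776*(-624) = 484224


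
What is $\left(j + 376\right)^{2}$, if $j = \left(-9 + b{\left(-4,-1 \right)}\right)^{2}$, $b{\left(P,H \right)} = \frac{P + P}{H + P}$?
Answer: $\frac{115971361}{625} \approx 1.8555 \cdot 10^{5}$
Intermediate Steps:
$b{\left(P,H \right)} = \frac{2 P}{H + P}$
$j = \frac{1369}{25}$ ($j = \left(-9 + 2 \left(-4\right) \frac{1}{-1 - 4}\right)^{2} = \left(-9 + 2 \left(-4\right) \frac{1}{-5}\right)^{2} = \left(-9 + 2 \left(-4\right) \left(- \frac{1}{5}\right)\right)^{2} = \left(-9 + \frac{8}{5}\right)^{2} = \left(- \frac{37}{5}\right)^{2} = \frac{1369}{25} \approx 54.76$)
$\left(j + 376\right)^{2} = \left(\frac{1369}{25} + 376\right)^{2} = \left(\frac{10769}{25}\right)^{2} = \frac{115971361}{625}$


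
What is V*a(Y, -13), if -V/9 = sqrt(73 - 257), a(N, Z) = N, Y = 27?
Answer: -486*I*sqrt(46) ≈ -3296.2*I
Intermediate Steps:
V = -18*I*sqrt(46) (V = -9*sqrt(73 - 257) = -18*I*sqrt(46) ≈ -122.08*I)
V*a(Y, -13) = -18*I*sqrt(46)*27 = -486*I*sqrt(46)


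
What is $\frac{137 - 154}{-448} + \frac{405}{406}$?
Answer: $\frac{13453}{12992} \approx 1.0355$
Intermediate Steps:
$\frac{137 - 154}{-448} + \frac{405}{406} = \left(137 - 154\right) \left(- \frac{1}{448}\right) + 405 \cdot \frac{1}{406} = \left(-17\right) \left(- \frac{1}{448}\right) + \frac{405}{406} = \frac{17}{448} + \frac{405}{406} = \frac{13453}{12992}$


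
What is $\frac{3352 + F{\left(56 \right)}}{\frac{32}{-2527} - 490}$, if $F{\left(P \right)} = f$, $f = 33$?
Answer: $- \frac{8553895}{1238262} \approx -6.908$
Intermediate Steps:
$F{\left(P \right)} = 33$
$\frac{3352 + F{\left(56 \right)}}{\frac{32}{-2527} - 490} = \frac{3352 + 33}{\frac{32}{-2527} - 490} = \frac{3385}{32 \left(- \frac{1}{2527}\right) - 490} = \frac{3385}{- \frac{32}{2527} - 490} = \frac{3385}{- \frac{1238262}{2527}} = 3385 \left(- \frac{2527}{1238262}\right) = - \frac{8553895}{1238262}$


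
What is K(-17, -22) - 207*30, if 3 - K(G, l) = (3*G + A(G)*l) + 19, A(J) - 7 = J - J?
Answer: -6021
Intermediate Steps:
A(J) = 7 (A(J) = 7 + (J - J) = 7 + 0 = 7)
K(G, l) = -16 - 7*l - 3*G (K(G, l) = 3 - ((3*G + 7*l) + 19) = 3 - (19 + 3*G + 7*l) = 3 + (-19 - 7*l - 3*G) = -16 - 7*l - 3*G)
K(-17, -22) - 207*30 = (-16 - 7*(-22) - 3*(-17)) - 207*30 = (-16 + 154 + 51) - 6210 = 189 - 6210 = -6021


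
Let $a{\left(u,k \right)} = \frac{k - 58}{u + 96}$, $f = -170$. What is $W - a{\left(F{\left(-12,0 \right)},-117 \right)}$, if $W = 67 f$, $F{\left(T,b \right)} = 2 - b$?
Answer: $- \frac{159435}{14} \approx -11388.0$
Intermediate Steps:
$a{\left(u,k \right)} = \frac{-58 + k}{96 + u}$
$W = -11390$ ($W = 67 \left(-170\right) = -11390$)
$W - a{\left(F{\left(-12,0 \right)},-117 \right)} = -11390 - \frac{-58 - 117}{96 + \left(2 - 0\right)} = -11390 - \frac{1}{96 + \left(2 + 0\right)} \left(-175\right) = -11390 - \frac{1}{96 + 2} \left(-175\right) = -11390 - \frac{1}{98} \left(-175\right) = -11390 - - \frac{25}{14} = -11390 + \frac{25}{14} = - \frac{159435}{14}$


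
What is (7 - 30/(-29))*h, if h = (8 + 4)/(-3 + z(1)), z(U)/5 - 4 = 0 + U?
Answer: 1398/319 ≈ 4.3824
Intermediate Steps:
z(U) = 20 + 5*U (z(U) = 20 + 5*(0 + U) = 20 + 5*U)
h = 6/11 (h = (8 + 4)/(-3 + (20 + 5*1)) = 12/(-3 + (20 + 5)) = 12/(-3 + 25) = 12/22 = 12*(1/22) = 6/11 ≈ 0.54545)
(7 - 30/(-29))*h = (7 - 30/(-29))*(6/11) = (7 - 30*(-1/29))*(6/11) = (7 + 30/29)*(6/11) = (233/29)*(6/11) = 1398/319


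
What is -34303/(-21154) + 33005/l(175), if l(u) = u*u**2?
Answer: 753227871/462743750 ≈ 1.6277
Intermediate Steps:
l(u) = u**3
-34303/(-21154) + 33005/l(175) = -34303/(-21154) + 33005/(175**3) = -34303*(-1/21154) + 33005/5359375 = 34303/21154 + 33005*(1/5359375) = 34303/21154 + 943/153125 = 753227871/462743750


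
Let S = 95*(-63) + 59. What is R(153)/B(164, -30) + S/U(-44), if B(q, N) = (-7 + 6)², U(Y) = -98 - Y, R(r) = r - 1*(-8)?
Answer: 7310/27 ≈ 270.74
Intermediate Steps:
R(r) = 8 + r (R(r) = r + 8 = 8 + r)
S = -5926 (S = -5985 + 59 = -5926)
B(q, N) = 1 (B(q, N) = (-1)² = 1)
R(153)/B(164, -30) + S/U(-44) = (8 + 153)/1 - 5926/(-98 - 1*(-44)) = 161*1 - 5926/(-98 + 44) = 161 - 5926/(-54) = 161 - 5926*(-1/54) = 161 + 2963/27 = 7310/27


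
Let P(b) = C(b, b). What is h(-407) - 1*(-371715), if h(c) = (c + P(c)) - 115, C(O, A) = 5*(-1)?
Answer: 371188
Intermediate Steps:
C(O, A) = -5
P(b) = -5
h(c) = -120 + c (h(c) = (c - 5) - 115 = (-5 + c) - 115 = -120 + c)
h(-407) - 1*(-371715) = (-120 - 407) - 1*(-371715) = -527 + 371715 = 371188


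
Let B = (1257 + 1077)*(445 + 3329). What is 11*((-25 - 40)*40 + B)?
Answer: 96865076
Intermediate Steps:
B = 8808516 (B = 2334*3774 = 8808516)
11*((-25 - 40)*40 + B) = 11*((-25 - 40)*40 + 8808516) = 11*(-65*40 + 8808516) = 11*(-2600 + 8808516) = 11*8805916 = 96865076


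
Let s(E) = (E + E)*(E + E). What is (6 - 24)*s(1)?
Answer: -72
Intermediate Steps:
s(E) = 4*E² (s(E) = (2*E)*(2*E) = 4*E²)
(6 - 24)*s(1) = (6 - 24)*(4*1²) = -72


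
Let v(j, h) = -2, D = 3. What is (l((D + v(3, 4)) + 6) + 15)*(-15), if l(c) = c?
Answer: -330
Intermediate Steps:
(l((D + v(3, 4)) + 6) + 15)*(-15) = (((3 - 2) + 6) + 15)*(-15) = ((1 + 6) + 15)*(-15) = (7 + 15)*(-15) = 22*(-15) = -330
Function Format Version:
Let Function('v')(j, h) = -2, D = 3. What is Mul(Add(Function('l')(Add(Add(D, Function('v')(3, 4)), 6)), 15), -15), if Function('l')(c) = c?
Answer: -330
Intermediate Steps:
Mul(Add(Function('l')(Add(Add(D, Function('v')(3, 4)), 6)), 15), -15) = Mul(Add(Add(Add(3, -2), 6), 15), -15) = Mul(Add(Add(1, 6), 15), -15) = Mul(Add(7, 15), -15) = Mul(22, -15) = -330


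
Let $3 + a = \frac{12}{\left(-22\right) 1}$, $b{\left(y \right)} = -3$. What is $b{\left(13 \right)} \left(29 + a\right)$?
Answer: $- \frac{840}{11} \approx -76.364$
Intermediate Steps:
$a = - \frac{39}{11}$ ($a = -3 + \frac{12}{\left(-22\right) 1} = -3 + \frac{12}{-22} = -3 + 12 \left(- \frac{1}{22}\right) = -3 - \frac{6}{11} = - \frac{39}{11} \approx -3.5455$)
$b{\left(13 \right)} \left(29 + a\right) = - 3 \left(29 - \frac{39}{11}\right) = \left(-3\right) \frac{280}{11} = - \frac{840}{11}$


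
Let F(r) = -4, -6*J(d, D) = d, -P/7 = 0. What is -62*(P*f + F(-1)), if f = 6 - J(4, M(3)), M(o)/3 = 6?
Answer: 248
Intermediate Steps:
P = 0 (P = -7*0 = 0)
M(o) = 18 (M(o) = 3*6 = 18)
J(d, D) = -d/6
f = 20/3 (f = 6 - (-1)*4/6 = 6 - 1*(-⅔) = 6 + ⅔ = 20/3 ≈ 6.6667)
-62*(P*f + F(-1)) = -62*(0*(20/3) - 4) = -62*(0 - 4) = -62*(-4) = 248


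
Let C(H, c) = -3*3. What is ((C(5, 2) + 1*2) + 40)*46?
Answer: 1518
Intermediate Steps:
C(H, c) = -9
((C(5, 2) + 1*2) + 40)*46 = ((-9 + 1*2) + 40)*46 = ((-9 + 2) + 40)*46 = (-7 + 40)*46 = 33*46 = 1518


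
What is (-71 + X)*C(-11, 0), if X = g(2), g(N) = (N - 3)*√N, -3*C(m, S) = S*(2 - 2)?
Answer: 0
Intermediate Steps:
C(m, S) = 0 (C(m, S) = -S*(2 - 2)/3 = -S*0/3 = -⅓*0 = 0)
g(N) = √N*(-3 + N) (g(N) = (-3 + N)*√N = √N*(-3 + N))
X = -√2 (X = √2*(-3 + 2) = √2*(-1) = -√2 ≈ -1.4142)
(-71 + X)*C(-11, 0) = (-71 - √2)*0 = 0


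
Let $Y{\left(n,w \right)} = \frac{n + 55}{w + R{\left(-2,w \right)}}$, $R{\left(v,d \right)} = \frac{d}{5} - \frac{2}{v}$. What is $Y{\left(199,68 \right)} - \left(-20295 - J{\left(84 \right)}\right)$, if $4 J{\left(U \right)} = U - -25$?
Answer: $\frac{33577437}{1652} \approx 20325.0$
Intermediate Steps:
$R{\left(v,d \right)} = - \frac{2}{v} + \frac{d}{5}$ ($R{\left(v,d \right)} = d \frac{1}{5} - \frac{2}{v} = \frac{d}{5} - \frac{2}{v} = - \frac{2}{v} + \frac{d}{5}$)
$J{\left(U \right)} = \frac{25}{4} + \frac{U}{4}$ ($J{\left(U \right)} = \frac{U - -25}{4} = \frac{U + 25}{4} = \frac{25 + U}{4} = \frac{25}{4} + \frac{U}{4}$)
$Y{\left(n,w \right)} = \frac{55 + n}{1 + \frac{6 w}{5}}$ ($Y{\left(n,w \right)} = \frac{n + 55}{w + \left(- \frac{2}{-2} + \frac{w}{5}\right)} = \frac{55 + n}{w + \left(\left(-2\right) \left(- \frac{1}{2}\right) + \frac{w}{5}\right)} = \frac{55 + n}{w + \left(1 + \frac{w}{5}\right)} = \frac{55 + n}{1 + \frac{6 w}{5}}$)
$Y{\left(199,68 \right)} - \left(-20295 - J{\left(84 \right)}\right) = \frac{5 \left(55 + 199\right)}{5 + 6 \cdot 68} - \left(-20295 - \left(\frac{25}{4} + \frac{1}{4} \cdot 84\right)\right) = 5 \frac{1}{5 + 408} \cdot 254 - \left(-20295 - \left(\frac{25}{4} + 21\right)\right) = 5 \cdot \frac{1}{413} \cdot 254 - \left(-20295 - \frac{109}{4}\right) = \frac{1270}{413} - - \frac{81289}{4} = \frac{1270}{413} + \frac{81289}{4} = \frac{33577437}{1652}$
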